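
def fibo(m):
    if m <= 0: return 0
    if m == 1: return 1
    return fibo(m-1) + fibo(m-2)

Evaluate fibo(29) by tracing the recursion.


Computing fibo(29) bottom-up:
fibo(0) = 0
fibo(1) = 1
fibo(2) = fibo(1) + fibo(0) = 1 + 0 = 1
fibo(3) = fibo(2) + fibo(1) = 1 + 1 = 2
fibo(4) = fibo(3) + fibo(2) = 2 + 1 = 3
fibo(5) = fibo(4) + fibo(3) = 3 + 2 = 5
fibo(6) = fibo(5) + fibo(4) = 5 + 3 = 8
fibo(7) = fibo(6) + fibo(5) = 8 + 5 = 13
fibo(8) = fibo(7) + fibo(6) = 13 + 8 = 21
fibo(9) = fibo(8) + fibo(7) = 21 + 13 = 34
fibo(10) = fibo(9) + fibo(8) = 34 + 21 = 55
fibo(11) = fibo(10) + fibo(9) = 55 + 34 = 89
fibo(12) = fibo(11) + fibo(10) = 89 + 55 = 144
fibo(13) = fibo(12) + fibo(11) = 144 + 89 = 233
fibo(14) = fibo(13) + fibo(12) = 233 + 144 = 377
fibo(15) = fibo(14) + fibo(13) = 377 + 233 = 610
fibo(16) = fibo(15) + fibo(14) = 610 + 377 = 987
fibo(17) = fibo(16) + fibo(15) = 987 + 610 = 1597
fibo(18) = fibo(17) + fibo(16) = 1597 + 987 = 2584
fibo(19) = fibo(18) + fibo(17) = 2584 + 1597 = 4181
fibo(20) = fibo(19) + fibo(18) = 4181 + 2584 = 6765
fibo(21) = fibo(20) + fibo(19) = 6765 + 4181 = 10946
fibo(22) = fibo(21) + fibo(20) = 10946 + 6765 = 17711
fibo(23) = fibo(22) + fibo(21) = 17711 + 10946 = 28657
fibo(24) = fibo(23) + fibo(22) = 28657 + 17711 = 46368
fibo(25) = fibo(24) + fibo(23) = 46368 + 28657 = 75025
fibo(26) = fibo(25) + fibo(24) = 75025 + 46368 = 121393
fibo(27) = fibo(26) + fibo(25) = 121393 + 75025 = 196418
fibo(28) = fibo(27) + fibo(26) = 196418 + 121393 = 317811
fibo(29) = fibo(28) + fibo(27) = 317811 + 196418 = 514229

514229


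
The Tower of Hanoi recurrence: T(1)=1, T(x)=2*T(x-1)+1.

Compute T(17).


T(17) = 2 * T(16) + 1
T(16) = 2 * T(15) + 1
T(15) = 2 * T(14) + 1
T(14) = 2 * T(13) + 1
T(13) = 2 * T(12) + 1
T(12) = 2 * T(11) + 1
T(11) = 2 * T(10) + 1
T(10) = 2 * T(9) + 1
T(9) = 2 * T(8) + 1
T(8) = 2 * T(7) + 1
T(7) = 2 * T(6) + 1
T(6) = 2 * T(5) + 1
T(5) = 2 * T(4) + 1
T(4) = 2 * T(3) + 1
T(3) = 2 * T(2) + 1
T(2) = 2 * T(1) + 1
T(1) = 1  (base case)
T(2) = 2 * 1 + 1 = 3
T(3) = 2 * 3 + 1 = 7
T(4) = 2 * 7 + 1 = 15
T(5) = 2 * 15 + 1 = 31
T(6) = 2 * 31 + 1 = 63
T(7) = 2 * 63 + 1 = 127
T(8) = 2 * 127 + 1 = 255
T(9) = 2 * 255 + 1 = 511
T(10) = 2 * 511 + 1 = 1023
T(11) = 2 * 1023 + 1 = 2047
T(12) = 2 * 2047 + 1 = 4095
T(13) = 2 * 4095 + 1 = 8191
T(14) = 2 * 8191 + 1 = 16383
T(15) = 2 * 16383 + 1 = 32767
T(16) = 2 * 32767 + 1 = 65535
T(17) = 2 * 65535 + 1 = 131071

131071


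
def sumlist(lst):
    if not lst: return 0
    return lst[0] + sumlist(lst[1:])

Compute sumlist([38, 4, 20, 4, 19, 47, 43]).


sumlist([38, 4, 20, 4, 19, 47, 43]) = 38 + sumlist([4, 20, 4, 19, 47, 43])
sumlist([4, 20, 4, 19, 47, 43]) = 4 + sumlist([20, 4, 19, 47, 43])
sumlist([20, 4, 19, 47, 43]) = 20 + sumlist([4, 19, 47, 43])
sumlist([4, 19, 47, 43]) = 4 + sumlist([19, 47, 43])
sumlist([19, 47, 43]) = 19 + sumlist([47, 43])
sumlist([47, 43]) = 47 + sumlist([43])
sumlist([43]) = 43 + sumlist([])
sumlist([]) = 0  (base case)
Total: 38 + 4 + 20 + 4 + 19 + 47 + 43 + 0 = 175

175


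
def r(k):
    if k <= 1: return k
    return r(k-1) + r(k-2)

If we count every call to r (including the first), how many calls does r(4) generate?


Let C(n) = total calls for r(n)
C(0) = 1, C(1) = 1
C(2) = 1 + C(1) + C(0) = 1 + 1 + 1 = 3
C(3) = 1 + C(2) + C(1) = 1 + 3 + 1 = 5
C(4) = 1 + C(3) + C(2) = 1 + 5 + 3 = 9

9


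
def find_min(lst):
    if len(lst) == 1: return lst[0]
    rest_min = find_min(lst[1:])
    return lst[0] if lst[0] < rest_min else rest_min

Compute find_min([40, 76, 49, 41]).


find_min([40, 76, 49, 41]): compare 40 with find_min([76, 49, 41])
find_min([76, 49, 41]): compare 76 with find_min([49, 41])
find_min([49, 41]): compare 49 with find_min([41])
find_min([41]) = 41  (base case)
Compare 49 with 41 -> 41
Compare 76 with 41 -> 41
Compare 40 with 41 -> 40

40


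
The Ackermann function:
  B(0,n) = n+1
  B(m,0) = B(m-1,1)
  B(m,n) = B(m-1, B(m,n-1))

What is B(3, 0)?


B(3, 0) = B(2, 1)
  B(2, 1) = B(1, B(2, 0))
    B(2, 0) = B(1, 1)
      B(1, 1) = B(0, B(1, 0))
        B(1, 0) = B(0, 1)
          B(0, 1) = 2
        = B(0, 2)
        B(0, 2) = 3
    = B(1, 3)
    B(1, 3) = B(0, B(1, 2))
      B(1, 2) = B(0, B(1, 1))
        B(1, 1) = B(0, B(1, 0))
          B(1, 0) = B(0, 1)
          B(0, 1) = 2
          = B(0, 2)
          B(0, 2) = 3
        = B(0, 3)
        B(0, 3) = 4
      = B(0, 4)
      B(0, 4) = 5
Result: B(3, 0) = 5

5


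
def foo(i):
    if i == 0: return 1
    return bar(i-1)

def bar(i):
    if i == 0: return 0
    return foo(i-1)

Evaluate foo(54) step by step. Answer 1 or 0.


foo(54) = bar(53)
bar(53) = foo(52)
foo(52) = bar(51)
bar(51) = foo(50)
foo(50) = bar(49)
bar(49) = foo(48)
foo(48) = bar(47)
bar(47) = foo(46)
foo(46) = bar(45)
bar(45) = foo(44)
foo(44) = bar(43)
bar(43) = foo(42)
foo(42) = bar(41)
bar(41) = foo(40)
foo(40) = bar(39)
bar(39) = foo(38)
foo(38) = bar(37)
bar(37) = foo(36)
foo(36) = bar(35)
bar(35) = foo(34)
foo(34) = bar(33)
bar(33) = foo(32)
foo(32) = bar(31)
bar(31) = foo(30)
foo(30) = bar(29)
bar(29) = foo(28)
foo(28) = bar(27)
bar(27) = foo(26)
foo(26) = bar(25)
bar(25) = foo(24)
foo(24) = bar(23)
bar(23) = foo(22)
foo(22) = bar(21)
bar(21) = foo(20)
foo(20) = bar(19)
bar(19) = foo(18)
foo(18) = bar(17)
bar(17) = foo(16)
foo(16) = bar(15)
bar(15) = foo(14)
foo(14) = bar(13)
bar(13) = foo(12)
foo(12) = bar(11)
bar(11) = foo(10)
foo(10) = bar(9)
bar(9) = foo(8)
foo(8) = bar(7)
bar(7) = foo(6)
foo(6) = bar(5)
bar(5) = foo(4)
foo(4) = bar(3)
bar(3) = foo(2)
foo(2) = bar(1)
bar(1) = foo(0)
foo(0) = 1  (base case)
Result: 1

1


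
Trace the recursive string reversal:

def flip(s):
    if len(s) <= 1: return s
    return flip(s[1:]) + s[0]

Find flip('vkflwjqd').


flip('vkflwjqd') = flip('kflwjqd') + 'v'
flip('kflwjqd') = flip('flwjqd') + 'k'
flip('flwjqd') = flip('lwjqd') + 'f'
flip('lwjqd') = flip('wjqd') + 'l'
flip('wjqd') = flip('jqd') + 'w'
flip('jqd') = flip('qd') + 'j'
flip('qd') = flip('d') + 'q'
flip('d') = 'd'  (base case)
Concatenating: 'd' + 'q' + 'j' + 'w' + 'l' + 'f' + 'k' + 'v' = 'dqjwlfkv'

dqjwlfkv


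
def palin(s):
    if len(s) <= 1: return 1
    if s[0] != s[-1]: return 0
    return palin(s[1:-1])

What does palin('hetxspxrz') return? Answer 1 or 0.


palin('hetxspxrz'): s[0]='h' != s[-1]='z' -> return 0
Result: 0 (not a palindrome)

0


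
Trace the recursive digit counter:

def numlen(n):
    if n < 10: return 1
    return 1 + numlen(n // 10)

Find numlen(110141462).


numlen(110141462) = 1 + numlen(11014146)
numlen(11014146) = 1 + numlen(1101414)
numlen(1101414) = 1 + numlen(110141)
numlen(110141) = 1 + numlen(11014)
numlen(11014) = 1 + numlen(1101)
numlen(1101) = 1 + numlen(110)
numlen(110) = 1 + numlen(11)
numlen(11) = 1 + numlen(1)
numlen(1) = 1  (base case: 1 < 10)
Unwinding: 1 + 1 + 1 + 1 + 1 + 1 + 1 + 1 + 1 = 9

9


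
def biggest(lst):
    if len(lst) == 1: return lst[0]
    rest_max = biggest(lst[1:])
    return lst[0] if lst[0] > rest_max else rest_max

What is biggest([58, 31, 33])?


biggest([58, 31, 33]): compare 58 with biggest([31, 33])
biggest([31, 33]): compare 31 with biggest([33])
biggest([33]) = 33  (base case)
Compare 31 with 33 -> 33
Compare 58 with 33 -> 58

58


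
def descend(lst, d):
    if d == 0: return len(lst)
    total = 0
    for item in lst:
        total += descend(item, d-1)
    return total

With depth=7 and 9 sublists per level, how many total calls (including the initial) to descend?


At depth 0 (root): 1 call
At depth 1: each of 1 parents calls descend on 9 children = 9 calls
At depth 2: each of 9 parents calls descend on 9 children = 81 calls
At depth 3: each of 81 parents calls descend on 9 children = 729 calls
At depth 4: each of 729 parents calls descend on 9 children = 6561 calls
At depth 5: each of 6561 parents calls descend on 9 children = 59049 calls
At depth 6: each of 59049 parents calls descend on 9 children = 531441 calls
At depth 7: each of 531441 parents calls descend on 9 children = 4782969 calls
Total: 1 + 9 + 81 + 729 + 6561 + 59049 + 531441 + 4782969 = 5380840

5380840


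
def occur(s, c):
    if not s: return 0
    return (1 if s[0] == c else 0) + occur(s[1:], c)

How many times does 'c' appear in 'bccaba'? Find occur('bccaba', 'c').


s[0]='b' != 'c' -> 0
s[0]='c' == 'c' -> 1
s[0]='c' == 'c' -> 1
s[0]='a' != 'c' -> 0
s[0]='b' != 'c' -> 0
s[0]='a' != 'c' -> 0
Sum: 0 + 1 + 1 + 0 + 0 + 0 = 2

2


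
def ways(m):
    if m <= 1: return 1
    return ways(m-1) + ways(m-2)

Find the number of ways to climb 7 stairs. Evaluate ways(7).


Building up from base cases:
ways(0) = 1
ways(1) = 1
ways(2) = ways(1) + ways(0) = 1 + 1 = 2
ways(3) = ways(2) + ways(1) = 2 + 1 = 3
ways(4) = ways(3) + ways(2) = 3 + 2 = 5
ways(5) = ways(4) + ways(3) = 5 + 3 = 8
ways(6) = ways(5) + ways(4) = 8 + 5 = 13
ways(7) = ways(6) + ways(5) = 13 + 8 = 21

21


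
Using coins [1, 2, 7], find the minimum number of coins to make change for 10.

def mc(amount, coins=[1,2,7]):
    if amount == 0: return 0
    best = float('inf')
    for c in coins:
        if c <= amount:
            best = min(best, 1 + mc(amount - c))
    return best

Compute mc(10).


Building up with DP:
mc(0) = 0
mc(1) = min(1+mc(0)=1+0=1) = 1
mc(2) = min(1+mc(1)=1+1=2, 1+mc(0)=1+0=1) = 1
mc(3) = min(1+mc(2)=1+1=2, 1+mc(1)=1+1=2) = 2
mc(4) = min(1+mc(3)=1+2=3, 1+mc(2)=1+1=2) = 2
mc(5) = min(1+mc(4)=1+2=3, 1+mc(3)=1+2=3) = 3
mc(6) = min(1+mc(5)=1+3=4, 1+mc(4)=1+2=3) = 3
mc(7) = min(1+mc(6)=1+3=4, 1+mc(5)=1+3=4, 1+mc(0)=1+0=1) = 1
mc(8) = min(1+mc(7)=1+1=2, 1+mc(6)=1+3=4, 1+mc(1)=1+1=2) = 2
mc(9) = min(1+mc(8)=1+2=3, 1+mc(7)=1+1=2, 1+mc(2)=1+1=2) = 2
mc(10) = min(1+mc(9)=1+2=3, 1+mc(8)=1+2=3, 1+mc(3)=1+2=3) = 3

3


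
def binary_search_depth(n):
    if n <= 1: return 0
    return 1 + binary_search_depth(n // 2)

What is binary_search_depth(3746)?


3746 / 2 = 1873
1873 / 2 = 936
936 / 2 = 468
468 / 2 = 234
234 / 2 = 117
117 / 2 = 58
58 / 2 = 29
29 / 2 = 14
14 / 2 = 7
7 / 2 = 3
3 / 2 = 1
Reached 1 after 11 halvings

11


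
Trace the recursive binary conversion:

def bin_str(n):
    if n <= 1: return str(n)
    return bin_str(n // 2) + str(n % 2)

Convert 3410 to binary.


bin_str(3410) = bin_str(1705) + '0'
bin_str(1705) = bin_str(852) + '1'
bin_str(852) = bin_str(426) + '0'
bin_str(426) = bin_str(213) + '0'
bin_str(213) = bin_str(106) + '1'
bin_str(106) = bin_str(53) + '0'
bin_str(53) = bin_str(26) + '1'
bin_str(26) = bin_str(13) + '0'
bin_str(13) = bin_str(6) + '1'
bin_str(6) = bin_str(3) + '0'
bin_str(3) = bin_str(1) + '1'
bin_str(1) = '1'  (base case)
Concatenating: '1' + '1' + '0' + '1' + '0' + '1' + '0' + '1' + '0' + '0' + '1' + '0' = '110101010010'

110101010010


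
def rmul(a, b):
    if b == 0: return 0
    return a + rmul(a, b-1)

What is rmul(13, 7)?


rmul(13, 7) = 13 + rmul(13, 6)
rmul(13, 6) = 13 + rmul(13, 5)
rmul(13, 5) = 13 + rmul(13, 4)
rmul(13, 4) = 13 + rmul(13, 3)
rmul(13, 3) = 13 + rmul(13, 2)
rmul(13, 2) = 13 + rmul(13, 1)
rmul(13, 1) = 13 + rmul(13, 0)
rmul(13, 0) = 0  (base case)
Total: 13 + 13 + 13 + 13 + 13 + 13 + 13 + 0 = 91

91


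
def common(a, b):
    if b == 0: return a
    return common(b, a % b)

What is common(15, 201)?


common(15, 201) = common(201, 15)
common(201, 15) = common(15, 6)
common(15, 6) = common(6, 3)
common(6, 3) = common(3, 0)
common(3, 0) = 3  (base case)

3


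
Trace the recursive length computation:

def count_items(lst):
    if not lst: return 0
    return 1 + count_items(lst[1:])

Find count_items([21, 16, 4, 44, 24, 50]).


count_items([21, 16, 4, 44, 24, 50]) = 1 + count_items([16, 4, 44, 24, 50])
count_items([16, 4, 44, 24, 50]) = 1 + count_items([4, 44, 24, 50])
count_items([4, 44, 24, 50]) = 1 + count_items([44, 24, 50])
count_items([44, 24, 50]) = 1 + count_items([24, 50])
count_items([24, 50]) = 1 + count_items([50])
count_items([50]) = 1 + count_items([])
count_items([]) = 0  (base case)
Unwinding: 1 + 1 + 1 + 1 + 1 + 1 + 0 = 6

6


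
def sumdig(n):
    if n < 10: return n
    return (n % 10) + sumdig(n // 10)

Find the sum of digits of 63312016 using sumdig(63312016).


sumdig(63312016) = 6 + sumdig(6331201)
sumdig(6331201) = 1 + sumdig(633120)
sumdig(633120) = 0 + sumdig(63312)
sumdig(63312) = 2 + sumdig(6331)
sumdig(6331) = 1 + sumdig(633)
sumdig(633) = 3 + sumdig(63)
sumdig(63) = 3 + sumdig(6)
sumdig(6) = 6  (base case)
Total: 6 + 1 + 0 + 2 + 1 + 3 + 3 + 6 = 22

22


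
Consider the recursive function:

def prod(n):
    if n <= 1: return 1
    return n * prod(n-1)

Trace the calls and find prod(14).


prod(14)
= 14 * prod(13)
= 14 * 13 * prod(12)
= 14 * 13 * 12 * prod(11)
= 14 * 13 * 12 * 11 * prod(10)
= 14 * 13 * 12 * 11 * 10 * prod(9)
= 14 * 13 * 12 * 11 * 10 * 9 * prod(8)
= 14 * 13 * 12 * 11 * 10 * 9 * 8 * prod(7)
= 14 * 13 * 12 * 11 * 10 * 9 * 8 * 7 * prod(6)
= 14 * 13 * 12 * 11 * 10 * 9 * 8 * 7 * 6 * prod(5)
= 14 * 13 * 12 * 11 * 10 * 9 * 8 * 7 * 6 * 5 * prod(4)
= 14 * 13 * 12 * 11 * 10 * 9 * 8 * 7 * 6 * 5 * 4 * prod(3)
= 14 * 13 * 12 * 11 * 10 * 9 * 8 * 7 * 6 * 5 * 4 * 3 * prod(2)
= 14 * 13 * 12 * 11 * 10 * 9 * 8 * 7 * 6 * 5 * 4 * 3 * 2 * prod(1)
= 14 * 13 * 12 * 11 * 10 * 9 * 8 * 7 * 6 * 5 * 4 * 3 * 2 * 1
= 87178291200

87178291200


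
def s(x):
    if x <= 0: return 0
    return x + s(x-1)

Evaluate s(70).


s(70)
= 70 + 69 + 68 + 67 + 66 + 65 + 64 + 63 + 62 + 61 + 60 + 59 + 58 + 57 + 56 + 55 + 54 + 53 + 52 + 51 + 50 + 49 + 48 + 47 + 46 + 45 + 44 + 43 + 42 + 41 + 40 + 39 + 38 + 37 + 36 + 35 + 34 + 33 + 32 + 31 + 30 + 29 + 28 + 27 + 26 + 25 + 24 + 23 + 22 + 21 + 20 + 19 + 18 + 17 + 16 + 15 + 14 + 13 + 12 + 11 + 10 + 9 + 8 + 7 + 6 + 5 + 4 + 3 + 2 + 1 + s(0)
= 70 + 69 + 68 + 67 + 66 + 65 + 64 + 63 + 62 + 61 + 60 + 59 + 58 + 57 + 56 + 55 + 54 + 53 + 52 + 51 + 50 + 49 + 48 + 47 + 46 + 45 + 44 + 43 + 42 + 41 + 40 + 39 + 38 + 37 + 36 + 35 + 34 + 33 + 32 + 31 + 30 + 29 + 28 + 27 + 26 + 25 + 24 + 23 + 22 + 21 + 20 + 19 + 18 + 17 + 16 + 15 + 14 + 13 + 12 + 11 + 10 + 9 + 8 + 7 + 6 + 5 + 4 + 3 + 2 + 1 + 0
= 2485

2485


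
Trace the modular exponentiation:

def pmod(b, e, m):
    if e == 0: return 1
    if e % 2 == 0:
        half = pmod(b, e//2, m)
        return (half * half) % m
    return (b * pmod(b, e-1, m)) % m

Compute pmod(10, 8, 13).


pmod(10, 8, 13): e is even, compute pmod(10, 4, 13)
  pmod(10, 4, 13): e is even, compute pmod(10, 2, 13)
    pmod(10, 2, 13): e is even, compute pmod(10, 1, 13)
      pmod(10, 1, 13): e is odd, compute pmod(10, 0, 13)
        pmod(10, 0, 13) = 1
      (10 * 1) % 13 = 10
    half=10, (10*10) % 13 = 9
  half=9, (9*9) % 13 = 3
half=3, (3*3) % 13 = 9

9


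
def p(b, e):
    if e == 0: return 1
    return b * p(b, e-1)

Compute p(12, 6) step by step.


p(12, 6)
= 12 * p(12, 5)
= 12 * 12 * p(12, 4)
= 12 * 12 * 12 * p(12, 3)
= 12 * 12 * 12 * 12 * p(12, 2)
= 12 * 12 * 12 * 12 * 12 * p(12, 1)
= 12 * 12 * 12 * 12 * 12 * 12 * p(12, 0)
= 12 * 12 * 12 * 12 * 12 * 12 * 1
= 2985984

2985984


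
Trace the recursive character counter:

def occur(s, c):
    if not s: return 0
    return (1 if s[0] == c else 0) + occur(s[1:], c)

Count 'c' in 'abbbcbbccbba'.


s[0]='a' != 'c' -> 0
s[0]='b' != 'c' -> 0
s[0]='b' != 'c' -> 0
s[0]='b' != 'c' -> 0
s[0]='c' == 'c' -> 1
s[0]='b' != 'c' -> 0
s[0]='b' != 'c' -> 0
s[0]='c' == 'c' -> 1
s[0]='c' == 'c' -> 1
s[0]='b' != 'c' -> 0
s[0]='b' != 'c' -> 0
s[0]='a' != 'c' -> 0
Sum: 0 + 0 + 0 + 0 + 1 + 0 + 0 + 1 + 1 + 0 + 0 + 0 = 3

3


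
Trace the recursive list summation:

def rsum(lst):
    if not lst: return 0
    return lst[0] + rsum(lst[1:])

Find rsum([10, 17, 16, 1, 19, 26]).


rsum([10, 17, 16, 1, 19, 26]) = 10 + rsum([17, 16, 1, 19, 26])
rsum([17, 16, 1, 19, 26]) = 17 + rsum([16, 1, 19, 26])
rsum([16, 1, 19, 26]) = 16 + rsum([1, 19, 26])
rsum([1, 19, 26]) = 1 + rsum([19, 26])
rsum([19, 26]) = 19 + rsum([26])
rsum([26]) = 26 + rsum([])
rsum([]) = 0  (base case)
Total: 10 + 17 + 16 + 1 + 19 + 26 + 0 = 89

89


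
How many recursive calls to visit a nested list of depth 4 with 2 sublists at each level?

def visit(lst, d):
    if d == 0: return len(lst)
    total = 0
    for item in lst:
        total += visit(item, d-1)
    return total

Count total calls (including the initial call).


At depth 0 (root): 1 call
At depth 1: each of 1 parents calls visit on 2 children = 2 calls
At depth 2: each of 2 parents calls visit on 2 children = 4 calls
At depth 3: each of 4 parents calls visit on 2 children = 8 calls
At depth 4: each of 8 parents calls visit on 2 children = 16 calls
Total: 1 + 2 + 4 + 8 + 16 = 31

31


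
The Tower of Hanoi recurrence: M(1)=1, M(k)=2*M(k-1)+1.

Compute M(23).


M(23) = 2 * M(22) + 1
M(22) = 2 * M(21) + 1
M(21) = 2 * M(20) + 1
M(20) = 2 * M(19) + 1
M(19) = 2 * M(18) + 1
M(18) = 2 * M(17) + 1
M(17) = 2 * M(16) + 1
M(16) = 2 * M(15) + 1
M(15) = 2 * M(14) + 1
M(14) = 2 * M(13) + 1
M(13) = 2 * M(12) + 1
M(12) = 2 * M(11) + 1
M(11) = 2 * M(10) + 1
M(10) = 2 * M(9) + 1
M(9) = 2 * M(8) + 1
M(8) = 2 * M(7) + 1
M(7) = 2 * M(6) + 1
M(6) = 2 * M(5) + 1
M(5) = 2 * M(4) + 1
M(4) = 2 * M(3) + 1
M(3) = 2 * M(2) + 1
M(2) = 2 * M(1) + 1
M(1) = 1  (base case)
M(2) = 2 * 1 + 1 = 3
M(3) = 2 * 3 + 1 = 7
M(4) = 2 * 7 + 1 = 15
M(5) = 2 * 15 + 1 = 31
M(6) = 2 * 31 + 1 = 63
M(7) = 2 * 63 + 1 = 127
M(8) = 2 * 127 + 1 = 255
M(9) = 2 * 255 + 1 = 511
M(10) = 2 * 511 + 1 = 1023
M(11) = 2 * 1023 + 1 = 2047
M(12) = 2 * 2047 + 1 = 4095
M(13) = 2 * 4095 + 1 = 8191
M(14) = 2 * 8191 + 1 = 16383
M(15) = 2 * 16383 + 1 = 32767
M(16) = 2 * 32767 + 1 = 65535
M(17) = 2 * 65535 + 1 = 131071
M(18) = 2 * 131071 + 1 = 262143
M(19) = 2 * 262143 + 1 = 524287
M(20) = 2 * 524287 + 1 = 1048575
M(21) = 2 * 1048575 + 1 = 2097151
M(22) = 2 * 2097151 + 1 = 4194303
M(23) = 2 * 4194303 + 1 = 8388607

8388607


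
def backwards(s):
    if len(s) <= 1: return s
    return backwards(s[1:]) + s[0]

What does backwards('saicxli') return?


backwards('saicxli') = backwards('aicxli') + 's'
backwards('aicxli') = backwards('icxli') + 'a'
backwards('icxli') = backwards('cxli') + 'i'
backwards('cxli') = backwards('xli') + 'c'
backwards('xli') = backwards('li') + 'x'
backwards('li') = backwards('i') + 'l'
backwards('i') = 'i'  (base case)
Concatenating: 'i' + 'l' + 'x' + 'c' + 'i' + 'a' + 's' = 'ilxcias'

ilxcias


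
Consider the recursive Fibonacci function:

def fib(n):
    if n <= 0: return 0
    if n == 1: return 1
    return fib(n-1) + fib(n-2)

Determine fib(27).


Computing fib(27) bottom-up:
fib(0) = 0
fib(1) = 1
fib(2) = fib(1) + fib(0) = 1 + 0 = 1
fib(3) = fib(2) + fib(1) = 1 + 1 = 2
fib(4) = fib(3) + fib(2) = 2 + 1 = 3
fib(5) = fib(4) + fib(3) = 3 + 2 = 5
fib(6) = fib(5) + fib(4) = 5 + 3 = 8
fib(7) = fib(6) + fib(5) = 8 + 5 = 13
fib(8) = fib(7) + fib(6) = 13 + 8 = 21
fib(9) = fib(8) + fib(7) = 21 + 13 = 34
fib(10) = fib(9) + fib(8) = 34 + 21 = 55
fib(11) = fib(10) + fib(9) = 55 + 34 = 89
fib(12) = fib(11) + fib(10) = 89 + 55 = 144
fib(13) = fib(12) + fib(11) = 144 + 89 = 233
fib(14) = fib(13) + fib(12) = 233 + 144 = 377
fib(15) = fib(14) + fib(13) = 377 + 233 = 610
fib(16) = fib(15) + fib(14) = 610 + 377 = 987
fib(17) = fib(16) + fib(15) = 987 + 610 = 1597
fib(18) = fib(17) + fib(16) = 1597 + 987 = 2584
fib(19) = fib(18) + fib(17) = 2584 + 1597 = 4181
fib(20) = fib(19) + fib(18) = 4181 + 2584 = 6765
fib(21) = fib(20) + fib(19) = 6765 + 4181 = 10946
fib(22) = fib(21) + fib(20) = 10946 + 6765 = 17711
fib(23) = fib(22) + fib(21) = 17711 + 10946 = 28657
fib(24) = fib(23) + fib(22) = 28657 + 17711 = 46368
fib(25) = fib(24) + fib(23) = 46368 + 28657 = 75025
fib(26) = fib(25) + fib(24) = 75025 + 46368 = 121393
fib(27) = fib(26) + fib(25) = 121393 + 75025 = 196418

196418


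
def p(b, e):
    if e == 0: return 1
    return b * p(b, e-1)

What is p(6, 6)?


p(6, 6)
= 6 * p(6, 5)
= 6 * 6 * p(6, 4)
= 6 * 6 * 6 * p(6, 3)
= 6 * 6 * 6 * 6 * p(6, 2)
= 6 * 6 * 6 * 6 * 6 * p(6, 1)
= 6 * 6 * 6 * 6 * 6 * 6 * p(6, 0)
= 6 * 6 * 6 * 6 * 6 * 6 * 1
= 46656

46656


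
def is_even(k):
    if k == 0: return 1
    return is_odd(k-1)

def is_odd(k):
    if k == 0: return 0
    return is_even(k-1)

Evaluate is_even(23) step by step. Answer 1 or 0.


is_even(23) = is_odd(22)
is_odd(22) = is_even(21)
is_even(21) = is_odd(20)
is_odd(20) = is_even(19)
is_even(19) = is_odd(18)
is_odd(18) = is_even(17)
is_even(17) = is_odd(16)
is_odd(16) = is_even(15)
is_even(15) = is_odd(14)
is_odd(14) = is_even(13)
is_even(13) = is_odd(12)
is_odd(12) = is_even(11)
is_even(11) = is_odd(10)
is_odd(10) = is_even(9)
is_even(9) = is_odd(8)
is_odd(8) = is_even(7)
is_even(7) = is_odd(6)
is_odd(6) = is_even(5)
is_even(5) = is_odd(4)
is_odd(4) = is_even(3)
is_even(3) = is_odd(2)
is_odd(2) = is_even(1)
is_even(1) = is_odd(0)
is_odd(0) = 0  (base case)
Result: 0

0


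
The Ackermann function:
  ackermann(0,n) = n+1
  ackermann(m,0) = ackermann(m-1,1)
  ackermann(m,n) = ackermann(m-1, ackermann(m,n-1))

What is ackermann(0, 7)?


ackermann(0, 7) = 8
Result: ackermann(0, 7) = 8

8


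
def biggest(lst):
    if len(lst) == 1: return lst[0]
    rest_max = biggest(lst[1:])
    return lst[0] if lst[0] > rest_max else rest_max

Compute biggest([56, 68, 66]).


biggest([56, 68, 66]): compare 56 with biggest([68, 66])
biggest([68, 66]): compare 68 with biggest([66])
biggest([66]) = 66  (base case)
Compare 68 with 66 -> 68
Compare 56 with 68 -> 68

68


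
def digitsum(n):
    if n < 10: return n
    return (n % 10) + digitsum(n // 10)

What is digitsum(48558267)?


digitsum(48558267) = 7 + digitsum(4855826)
digitsum(4855826) = 6 + digitsum(485582)
digitsum(485582) = 2 + digitsum(48558)
digitsum(48558) = 8 + digitsum(4855)
digitsum(4855) = 5 + digitsum(485)
digitsum(485) = 5 + digitsum(48)
digitsum(48) = 8 + digitsum(4)
digitsum(4) = 4  (base case)
Total: 7 + 6 + 2 + 8 + 5 + 5 + 8 + 4 = 45

45


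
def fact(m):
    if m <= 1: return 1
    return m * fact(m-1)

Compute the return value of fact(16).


fact(16)
= 16 * fact(15)
= 16 * 15 * fact(14)
= 16 * 15 * 14 * fact(13)
= 16 * 15 * 14 * 13 * fact(12)
= 16 * 15 * 14 * 13 * 12 * fact(11)
= 16 * 15 * 14 * 13 * 12 * 11 * fact(10)
= 16 * 15 * 14 * 13 * 12 * 11 * 10 * fact(9)
= 16 * 15 * 14 * 13 * 12 * 11 * 10 * 9 * fact(8)
= 16 * 15 * 14 * 13 * 12 * 11 * 10 * 9 * 8 * fact(7)
= 16 * 15 * 14 * 13 * 12 * 11 * 10 * 9 * 8 * 7 * fact(6)
= 16 * 15 * 14 * 13 * 12 * 11 * 10 * 9 * 8 * 7 * 6 * fact(5)
= 16 * 15 * 14 * 13 * 12 * 11 * 10 * 9 * 8 * 7 * 6 * 5 * fact(4)
= 16 * 15 * 14 * 13 * 12 * 11 * 10 * 9 * 8 * 7 * 6 * 5 * 4 * fact(3)
= 16 * 15 * 14 * 13 * 12 * 11 * 10 * 9 * 8 * 7 * 6 * 5 * 4 * 3 * fact(2)
= 16 * 15 * 14 * 13 * 12 * 11 * 10 * 9 * 8 * 7 * 6 * 5 * 4 * 3 * 2 * fact(1)
= 16 * 15 * 14 * 13 * 12 * 11 * 10 * 9 * 8 * 7 * 6 * 5 * 4 * 3 * 2 * 1
= 20922789888000

20922789888000


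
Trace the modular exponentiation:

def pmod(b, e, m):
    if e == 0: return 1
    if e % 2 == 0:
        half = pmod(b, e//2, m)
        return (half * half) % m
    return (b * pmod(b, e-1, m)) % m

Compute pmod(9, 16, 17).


pmod(9, 16, 17): e is even, compute pmod(9, 8, 17)
  pmod(9, 8, 17): e is even, compute pmod(9, 4, 17)
    pmod(9, 4, 17): e is even, compute pmod(9, 2, 17)
      pmod(9, 2, 17): e is even, compute pmod(9, 1, 17)
        pmod(9, 1, 17): e is odd, compute pmod(9, 0, 17)
          pmod(9, 0, 17) = 1
        (9 * 1) % 17 = 9
      half=9, (9*9) % 17 = 13
    half=13, (13*13) % 17 = 16
  half=16, (16*16) % 17 = 1
half=1, (1*1) % 17 = 1

1


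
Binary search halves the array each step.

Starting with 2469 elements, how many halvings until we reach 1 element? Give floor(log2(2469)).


2469 / 2 = 1234
1234 / 2 = 617
617 / 2 = 308
308 / 2 = 154
154 / 2 = 77
77 / 2 = 38
38 / 2 = 19
19 / 2 = 9
9 / 2 = 4
4 / 2 = 2
2 / 2 = 1
Reached 1 after 11 halvings

11


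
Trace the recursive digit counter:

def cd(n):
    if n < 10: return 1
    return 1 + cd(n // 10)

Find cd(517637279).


cd(517637279) = 1 + cd(51763727)
cd(51763727) = 1 + cd(5176372)
cd(5176372) = 1 + cd(517637)
cd(517637) = 1 + cd(51763)
cd(51763) = 1 + cd(5176)
cd(5176) = 1 + cd(517)
cd(517) = 1 + cd(51)
cd(51) = 1 + cd(5)
cd(5) = 1  (base case: 5 < 10)
Unwinding: 1 + 1 + 1 + 1 + 1 + 1 + 1 + 1 + 1 = 9

9


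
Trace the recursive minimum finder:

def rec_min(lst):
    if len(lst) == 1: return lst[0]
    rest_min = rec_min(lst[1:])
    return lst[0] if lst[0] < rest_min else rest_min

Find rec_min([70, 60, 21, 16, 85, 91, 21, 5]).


rec_min([70, 60, 21, 16, 85, 91, 21, 5]): compare 70 with rec_min([60, 21, 16, 85, 91, 21, 5])
rec_min([60, 21, 16, 85, 91, 21, 5]): compare 60 with rec_min([21, 16, 85, 91, 21, 5])
rec_min([21, 16, 85, 91, 21, 5]): compare 21 with rec_min([16, 85, 91, 21, 5])
rec_min([16, 85, 91, 21, 5]): compare 16 with rec_min([85, 91, 21, 5])
rec_min([85, 91, 21, 5]): compare 85 with rec_min([91, 21, 5])
rec_min([91, 21, 5]): compare 91 with rec_min([21, 5])
rec_min([21, 5]): compare 21 with rec_min([5])
rec_min([5]) = 5  (base case)
Compare 21 with 5 -> 5
Compare 91 with 5 -> 5
Compare 85 with 5 -> 5
Compare 16 with 5 -> 5
Compare 21 with 5 -> 5
Compare 60 with 5 -> 5
Compare 70 with 5 -> 5

5


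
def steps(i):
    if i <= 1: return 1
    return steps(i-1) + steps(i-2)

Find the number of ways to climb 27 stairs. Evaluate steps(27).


Building up from base cases:
steps(0) = 1
steps(1) = 1
steps(2) = steps(1) + steps(0) = 1 + 1 = 2
steps(3) = steps(2) + steps(1) = 2 + 1 = 3
steps(4) = steps(3) + steps(2) = 3 + 2 = 5
steps(5) = steps(4) + steps(3) = 5 + 3 = 8
steps(6) = steps(5) + steps(4) = 8 + 5 = 13
steps(7) = steps(6) + steps(5) = 13 + 8 = 21
steps(8) = steps(7) + steps(6) = 21 + 13 = 34
steps(9) = steps(8) + steps(7) = 34 + 21 = 55
steps(10) = steps(9) + steps(8) = 55 + 34 = 89
steps(11) = steps(10) + steps(9) = 89 + 55 = 144
steps(12) = steps(11) + steps(10) = 144 + 89 = 233
steps(13) = steps(12) + steps(11) = 233 + 144 = 377
steps(14) = steps(13) + steps(12) = 377 + 233 = 610
steps(15) = steps(14) + steps(13) = 610 + 377 = 987
steps(16) = steps(15) + steps(14) = 987 + 610 = 1597
steps(17) = steps(16) + steps(15) = 1597 + 987 = 2584
steps(18) = steps(17) + steps(16) = 2584 + 1597 = 4181
steps(19) = steps(18) + steps(17) = 4181 + 2584 = 6765
steps(20) = steps(19) + steps(18) = 6765 + 4181 = 10946
steps(21) = steps(20) + steps(19) = 10946 + 6765 = 17711
steps(22) = steps(21) + steps(20) = 17711 + 10946 = 28657
steps(23) = steps(22) + steps(21) = 28657 + 17711 = 46368
steps(24) = steps(23) + steps(22) = 46368 + 28657 = 75025
steps(25) = steps(24) + steps(23) = 75025 + 46368 = 121393
steps(26) = steps(25) + steps(24) = 121393 + 75025 = 196418
steps(27) = steps(26) + steps(25) = 196418 + 121393 = 317811

317811


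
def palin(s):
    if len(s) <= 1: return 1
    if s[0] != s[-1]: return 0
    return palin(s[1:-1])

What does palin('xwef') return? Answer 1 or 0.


palin('xwef'): s[0]='x' != s[-1]='f' -> return 0
Result: 0 (not a palindrome)

0


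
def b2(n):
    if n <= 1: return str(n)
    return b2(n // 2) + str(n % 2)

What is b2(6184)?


b2(6184) = b2(3092) + '0'
b2(3092) = b2(1546) + '0'
b2(1546) = b2(773) + '0'
b2(773) = b2(386) + '1'
b2(386) = b2(193) + '0'
b2(193) = b2(96) + '1'
b2(96) = b2(48) + '0'
b2(48) = b2(24) + '0'
b2(24) = b2(12) + '0'
b2(12) = b2(6) + '0'
b2(6) = b2(3) + '0'
b2(3) = b2(1) + '1'
b2(1) = '1'  (base case)
Concatenating: '1' + '1' + '0' + '0' + '0' + '0' + '0' + '1' + '0' + '1' + '0' + '0' + '0' = '1100000101000'

1100000101000


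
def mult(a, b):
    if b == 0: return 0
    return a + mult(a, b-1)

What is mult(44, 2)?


mult(44, 2) = 44 + mult(44, 1)
mult(44, 1) = 44 + mult(44, 0)
mult(44, 0) = 0  (base case)
Total: 44 + 44 + 0 = 88

88


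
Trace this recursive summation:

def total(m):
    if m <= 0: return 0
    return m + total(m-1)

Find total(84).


total(84)
= 84 + 83 + 82 + 81 + 80 + 79 + 78 + 77 + 76 + 75 + 74 + 73 + 72 + 71 + 70 + 69 + 68 + 67 + 66 + 65 + 64 + 63 + 62 + 61 + 60 + 59 + 58 + 57 + 56 + 55 + 54 + 53 + 52 + 51 + 50 + 49 + 48 + 47 + 46 + 45 + 44 + 43 + 42 + 41 + 40 + 39 + 38 + 37 + 36 + 35 + 34 + 33 + 32 + 31 + 30 + 29 + 28 + 27 + 26 + 25 + 24 + 23 + 22 + 21 + 20 + 19 + 18 + 17 + 16 + 15 + 14 + 13 + 12 + 11 + 10 + 9 + 8 + 7 + 6 + 5 + 4 + 3 + 2 + 1 + total(0)
= 84 + 83 + 82 + 81 + 80 + 79 + 78 + 77 + 76 + 75 + 74 + 73 + 72 + 71 + 70 + 69 + 68 + 67 + 66 + 65 + 64 + 63 + 62 + 61 + 60 + 59 + 58 + 57 + 56 + 55 + 54 + 53 + 52 + 51 + 50 + 49 + 48 + 47 + 46 + 45 + 44 + 43 + 42 + 41 + 40 + 39 + 38 + 37 + 36 + 35 + 34 + 33 + 32 + 31 + 30 + 29 + 28 + 27 + 26 + 25 + 24 + 23 + 22 + 21 + 20 + 19 + 18 + 17 + 16 + 15 + 14 + 13 + 12 + 11 + 10 + 9 + 8 + 7 + 6 + 5 + 4 + 3 + 2 + 1 + 0
= 3570

3570


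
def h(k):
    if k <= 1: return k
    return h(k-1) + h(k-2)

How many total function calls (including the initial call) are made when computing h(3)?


Let C(n) = total calls for h(n)
C(0) = 1, C(1) = 1
C(2) = 1 + C(1) + C(0) = 1 + 1 + 1 = 3
C(3) = 1 + C(2) + C(1) = 1 + 3 + 1 = 5

5


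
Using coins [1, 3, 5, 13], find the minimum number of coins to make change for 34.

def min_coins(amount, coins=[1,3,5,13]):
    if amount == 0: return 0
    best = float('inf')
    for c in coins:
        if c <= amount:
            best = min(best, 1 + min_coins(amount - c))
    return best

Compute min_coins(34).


Building up with DP:
min_coins(0) = 0
min_coins(1) = min(1+min_coins(0)=1+0=1) = 1
min_coins(2) = min(1+min_coins(1)=1+1=2) = 2
min_coins(3) = min(1+min_coins(2)=1+2=3, 1+min_coins(0)=1+0=1) = 1
min_coins(4) = min(1+min_coins(3)=1+1=2, 1+min_coins(1)=1+1=2) = 2
min_coins(5) = min(1+min_coins(4)=1+2=3, 1+min_coins(2)=1+2=3, 1+min_coins(0)=1+0=1) = 1
min_coins(6) = min(1+min_coins(5)=1+1=2, 1+min_coins(3)=1+1=2, 1+min_coins(1)=1+1=2) = 2
min_coins(7) = min(1+min_coins(6)=1+2=3, 1+min_coins(4)=1+2=3, 1+min_coins(2)=1+2=3) = 3
min_coins(8) = min(1+min_coins(7)=1+3=4, 1+min_coins(5)=1+1=2, 1+min_coins(3)=1+1=2) = 2
min_coins(9) = min(1+min_coins(8)=1+2=3, 1+min_coins(6)=1+2=3, 1+min_coins(4)=1+2=3) = 3
min_coins(10) = min(1+min_coins(9)=1+3=4, 1+min_coins(7)=1+3=4, 1+min_coins(5)=1+1=2) = 2
min_coins(11) = min(1+min_coins(10)=1+2=3, 1+min_coins(8)=1+2=3, 1+min_coins(6)=1+2=3) = 3
min_coins(12) = min(1+min_coins(11)=1+3=4, 1+min_coins(9)=1+3=4, 1+min_coins(7)=1+3=4) = 4
min_coins(13) = min(1+min_coins(12)=1+4=5, 1+min_coins(10)=1+2=3, 1+min_coins(8)=1+2=3, 1+min_coins(0)=1+0=1) = 1
min_coins(14) = min(1+min_coins(13)=1+1=2, 1+min_coins(11)=1+3=4, 1+min_coins(9)=1+3=4, 1+min_coins(1)=1+1=2) = 2
min_coins(15) = min(1+min_coins(14)=1+2=3, 1+min_coins(12)=1+4=5, 1+min_coins(10)=1+2=3, 1+min_coins(2)=1+2=3) = 3
min_coins(16) = min(1+min_coins(15)=1+3=4, 1+min_coins(13)=1+1=2, 1+min_coins(11)=1+3=4, 1+min_coins(3)=1+1=2) = 2
min_coins(17) = min(1+min_coins(16)=1+2=3, 1+min_coins(14)=1+2=3, 1+min_coins(12)=1+4=5, 1+min_coins(4)=1+2=3) = 3
min_coins(18) = min(1+min_coins(17)=1+3=4, 1+min_coins(15)=1+3=4, 1+min_coins(13)=1+1=2, 1+min_coins(5)=1+1=2) = 2
min_coins(19) = min(1+min_coins(18)=1+2=3, 1+min_coins(16)=1+2=3, 1+min_coins(14)=1+2=3, 1+min_coins(6)=1+2=3) = 3
min_coins(20) = min(1+min_coins(19)=1+3=4, 1+min_coins(17)=1+3=4, 1+min_coins(15)=1+3=4, 1+min_coins(7)=1+3=4) = 4
min_coins(21) = min(1+min_coins(20)=1+4=5, 1+min_coins(18)=1+2=3, 1+min_coins(16)=1+2=3, 1+min_coins(8)=1+2=3) = 3
min_coins(22) = min(1+min_coins(21)=1+3=4, 1+min_coins(19)=1+3=4, 1+min_coins(17)=1+3=4, 1+min_coins(9)=1+3=4) = 4
min_coins(23) = min(1+min_coins(22)=1+4=5, 1+min_coins(20)=1+4=5, 1+min_coins(18)=1+2=3, 1+min_coins(10)=1+2=3) = 3
min_coins(24) = min(1+min_coins(23)=1+3=4, 1+min_coins(21)=1+3=4, 1+min_coins(19)=1+3=4, 1+min_coins(11)=1+3=4) = 4
min_coins(25) = min(1+min_coins(24)=1+4=5, 1+min_coins(22)=1+4=5, 1+min_coins(20)=1+4=5, 1+min_coins(12)=1+4=5) = 5
min_coins(26) = min(1+min_coins(25)=1+5=6, 1+min_coins(23)=1+3=4, 1+min_coins(21)=1+3=4, 1+min_coins(13)=1+1=2) = 2
min_coins(27) = min(1+min_coins(26)=1+2=3, 1+min_coins(24)=1+4=5, 1+min_coins(22)=1+4=5, 1+min_coins(14)=1+2=3) = 3
min_coins(28) = min(1+min_coins(27)=1+3=4, 1+min_coins(25)=1+5=6, 1+min_coins(23)=1+3=4, 1+min_coins(15)=1+3=4) = 4
min_coins(29) = min(1+min_coins(28)=1+4=5, 1+min_coins(26)=1+2=3, 1+min_coins(24)=1+4=5, 1+min_coins(16)=1+2=3) = 3
min_coins(30) = min(1+min_coins(29)=1+3=4, 1+min_coins(27)=1+3=4, 1+min_coins(25)=1+5=6, 1+min_coins(17)=1+3=4) = 4
min_coins(31) = min(1+min_coins(30)=1+4=5, 1+min_coins(28)=1+4=5, 1+min_coins(26)=1+2=3, 1+min_coins(18)=1+2=3) = 3
min_coins(32) = min(1+min_coins(31)=1+3=4, 1+min_coins(29)=1+3=4, 1+min_coins(27)=1+3=4, 1+min_coins(19)=1+3=4) = 4
min_coins(33) = min(1+min_coins(32)=1+4=5, 1+min_coins(30)=1+4=5, 1+min_coins(28)=1+4=5, 1+min_coins(20)=1+4=5) = 5
min_coins(34) = min(1+min_coins(33)=1+5=6, 1+min_coins(31)=1+3=4, 1+min_coins(29)=1+3=4, 1+min_coins(21)=1+3=4) = 4

4


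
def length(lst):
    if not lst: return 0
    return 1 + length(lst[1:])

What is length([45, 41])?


length([45, 41]) = 1 + length([41])
length([41]) = 1 + length([])
length([]) = 0  (base case)
Unwinding: 1 + 1 + 0 = 2

2


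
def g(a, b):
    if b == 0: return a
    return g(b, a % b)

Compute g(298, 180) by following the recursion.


g(298, 180) = g(180, 118)
g(180, 118) = g(118, 62)
g(118, 62) = g(62, 56)
g(62, 56) = g(56, 6)
g(56, 6) = g(6, 2)
g(6, 2) = g(2, 0)
g(2, 0) = 2  (base case)

2


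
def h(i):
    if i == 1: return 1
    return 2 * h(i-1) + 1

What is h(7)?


h(7) = 2 * h(6) + 1
h(6) = 2 * h(5) + 1
h(5) = 2 * h(4) + 1
h(4) = 2 * h(3) + 1
h(3) = 2 * h(2) + 1
h(2) = 2 * h(1) + 1
h(1) = 1  (base case)
h(2) = 2 * 1 + 1 = 3
h(3) = 2 * 3 + 1 = 7
h(4) = 2 * 7 + 1 = 15
h(5) = 2 * 15 + 1 = 31
h(6) = 2 * 31 + 1 = 63
h(7) = 2 * 63 + 1 = 127

127


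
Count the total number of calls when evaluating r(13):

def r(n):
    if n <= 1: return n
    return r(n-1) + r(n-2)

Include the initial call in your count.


Let C(n) = total calls for r(n)
C(0) = 1, C(1) = 1
C(2) = 1 + C(1) + C(0) = 1 + 1 + 1 = 3
C(3) = 1 + C(2) + C(1) = 1 + 3 + 1 = 5
C(4) = 1 + C(3) + C(2) = 1 + 5 + 3 = 9
C(5) = 1 + C(4) + C(3) = 1 + 9 + 5 = 15
C(6) = 1 + C(5) + C(4) = 1 + 15 + 9 = 25
C(7) = 1 + C(6) + C(5) = 1 + 25 + 15 = 41
C(8) = 1 + C(7) + C(6) = 1 + 41 + 25 = 67
C(9) = 1 + C(8) + C(7) = 1 + 67 + 41 = 109
C(10) = 1 + C(9) + C(8) = 1 + 109 + 67 = 177
C(11) = 1 + C(10) + C(9) = 1 + 177 + 109 = 287
C(12) = 1 + C(11) + C(10) = 1 + 287 + 177 = 465
C(13) = 1 + C(12) + C(11) = 1 + 465 + 287 = 753

753


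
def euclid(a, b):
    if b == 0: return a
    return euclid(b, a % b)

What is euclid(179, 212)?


euclid(179, 212) = euclid(212, 179)
euclid(212, 179) = euclid(179, 33)
euclid(179, 33) = euclid(33, 14)
euclid(33, 14) = euclid(14, 5)
euclid(14, 5) = euclid(5, 4)
euclid(5, 4) = euclid(4, 1)
euclid(4, 1) = euclid(1, 0)
euclid(1, 0) = 1  (base case)

1


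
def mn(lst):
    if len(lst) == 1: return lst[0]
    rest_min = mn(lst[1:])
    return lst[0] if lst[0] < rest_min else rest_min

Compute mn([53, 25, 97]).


mn([53, 25, 97]): compare 53 with mn([25, 97])
mn([25, 97]): compare 25 with mn([97])
mn([97]) = 97  (base case)
Compare 25 with 97 -> 25
Compare 53 with 25 -> 25

25


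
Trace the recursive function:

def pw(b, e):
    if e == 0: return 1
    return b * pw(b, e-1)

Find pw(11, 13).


pw(11, 13)
= 11 * pw(11, 12)
= 11 * 11 * pw(11, 11)
= 11 * 11 * 11 * pw(11, 10)
= 11 * 11 * 11 * 11 * pw(11, 9)
= 11 * 11 * 11 * 11 * 11 * pw(11, 8)
= 11 * 11 * 11 * 11 * 11 * 11 * pw(11, 7)
= 11 * 11 * 11 * 11 * 11 * 11 * 11 * pw(11, 6)
= 11 * 11 * 11 * 11 * 11 * 11 * 11 * 11 * pw(11, 5)
= 11 * 11 * 11 * 11 * 11 * 11 * 11 * 11 * 11 * pw(11, 4)
= 11 * 11 * 11 * 11 * 11 * 11 * 11 * 11 * 11 * 11 * pw(11, 3)
= 11 * 11 * 11 * 11 * 11 * 11 * 11 * 11 * 11 * 11 * 11 * pw(11, 2)
= 11 * 11 * 11 * 11 * 11 * 11 * 11 * 11 * 11 * 11 * 11 * 11 * pw(11, 1)
= 11 * 11 * 11 * 11 * 11 * 11 * 11 * 11 * 11 * 11 * 11 * 11 * 11 * pw(11, 0)
= 11 * 11 * 11 * 11 * 11 * 11 * 11 * 11 * 11 * 11 * 11 * 11 * 11 * 1
= 34522712143931

34522712143931


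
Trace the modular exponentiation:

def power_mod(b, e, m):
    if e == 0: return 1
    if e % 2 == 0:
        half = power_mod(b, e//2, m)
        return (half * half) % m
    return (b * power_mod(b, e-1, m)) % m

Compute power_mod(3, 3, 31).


power_mod(3, 3, 31): e is odd, compute power_mod(3, 2, 31)
  power_mod(3, 2, 31): e is even, compute power_mod(3, 1, 31)
    power_mod(3, 1, 31): e is odd, compute power_mod(3, 0, 31)
      power_mod(3, 0, 31) = 1
    (3 * 1) % 31 = 3
  half=3, (3*3) % 31 = 9
(3 * 9) % 31 = 27

27


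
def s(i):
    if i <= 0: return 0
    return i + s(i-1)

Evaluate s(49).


s(49)
= 49 + 48 + 47 + 46 + 45 + 44 + 43 + 42 + 41 + 40 + 39 + 38 + 37 + 36 + 35 + 34 + 33 + 32 + 31 + 30 + 29 + 28 + 27 + 26 + 25 + 24 + 23 + 22 + 21 + 20 + 19 + 18 + 17 + 16 + 15 + 14 + 13 + 12 + 11 + 10 + 9 + 8 + 7 + 6 + 5 + 4 + 3 + 2 + 1 + s(0)
= 49 + 48 + 47 + 46 + 45 + 44 + 43 + 42 + 41 + 40 + 39 + 38 + 37 + 36 + 35 + 34 + 33 + 32 + 31 + 30 + 29 + 28 + 27 + 26 + 25 + 24 + 23 + 22 + 21 + 20 + 19 + 18 + 17 + 16 + 15 + 14 + 13 + 12 + 11 + 10 + 9 + 8 + 7 + 6 + 5 + 4 + 3 + 2 + 1 + 0
= 1225

1225


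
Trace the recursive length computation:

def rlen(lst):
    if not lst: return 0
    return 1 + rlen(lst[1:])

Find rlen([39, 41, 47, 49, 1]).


rlen([39, 41, 47, 49, 1]) = 1 + rlen([41, 47, 49, 1])
rlen([41, 47, 49, 1]) = 1 + rlen([47, 49, 1])
rlen([47, 49, 1]) = 1 + rlen([49, 1])
rlen([49, 1]) = 1 + rlen([1])
rlen([1]) = 1 + rlen([])
rlen([]) = 0  (base case)
Unwinding: 1 + 1 + 1 + 1 + 1 + 0 = 5

5


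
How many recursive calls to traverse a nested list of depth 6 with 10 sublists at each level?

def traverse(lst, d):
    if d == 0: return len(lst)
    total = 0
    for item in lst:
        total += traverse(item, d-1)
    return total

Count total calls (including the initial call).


At depth 0 (root): 1 call
At depth 1: each of 1 parents calls traverse on 10 children = 10 calls
At depth 2: each of 10 parents calls traverse on 10 children = 100 calls
At depth 3: each of 100 parents calls traverse on 10 children = 1000 calls
At depth 4: each of 1000 parents calls traverse on 10 children = 10000 calls
At depth 5: each of 10000 parents calls traverse on 10 children = 100000 calls
At depth 6: each of 100000 parents calls traverse on 10 children = 1000000 calls
Total: 1 + 10 + 100 + 1000 + 10000 + 100000 + 1000000 = 1111111

1111111


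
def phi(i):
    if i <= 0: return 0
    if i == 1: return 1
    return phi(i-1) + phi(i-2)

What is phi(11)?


Computing phi(11) bottom-up:
phi(0) = 0
phi(1) = 1
phi(2) = phi(1) + phi(0) = 1 + 0 = 1
phi(3) = phi(2) + phi(1) = 1 + 1 = 2
phi(4) = phi(3) + phi(2) = 2 + 1 = 3
phi(5) = phi(4) + phi(3) = 3 + 2 = 5
phi(6) = phi(5) + phi(4) = 5 + 3 = 8
phi(7) = phi(6) + phi(5) = 8 + 5 = 13
phi(8) = phi(7) + phi(6) = 13 + 8 = 21
phi(9) = phi(8) + phi(7) = 21 + 13 = 34
phi(10) = phi(9) + phi(8) = 34 + 21 = 55
phi(11) = phi(10) + phi(9) = 55 + 34 = 89

89


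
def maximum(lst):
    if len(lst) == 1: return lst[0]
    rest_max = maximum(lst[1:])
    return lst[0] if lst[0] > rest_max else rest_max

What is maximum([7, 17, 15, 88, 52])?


maximum([7, 17, 15, 88, 52]): compare 7 with maximum([17, 15, 88, 52])
maximum([17, 15, 88, 52]): compare 17 with maximum([15, 88, 52])
maximum([15, 88, 52]): compare 15 with maximum([88, 52])
maximum([88, 52]): compare 88 with maximum([52])
maximum([52]) = 52  (base case)
Compare 88 with 52 -> 88
Compare 15 with 88 -> 88
Compare 17 with 88 -> 88
Compare 7 with 88 -> 88

88


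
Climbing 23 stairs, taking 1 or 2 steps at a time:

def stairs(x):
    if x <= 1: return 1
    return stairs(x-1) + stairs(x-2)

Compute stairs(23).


Building up from base cases:
stairs(0) = 1
stairs(1) = 1
stairs(2) = stairs(1) + stairs(0) = 1 + 1 = 2
stairs(3) = stairs(2) + stairs(1) = 2 + 1 = 3
stairs(4) = stairs(3) + stairs(2) = 3 + 2 = 5
stairs(5) = stairs(4) + stairs(3) = 5 + 3 = 8
stairs(6) = stairs(5) + stairs(4) = 8 + 5 = 13
stairs(7) = stairs(6) + stairs(5) = 13 + 8 = 21
stairs(8) = stairs(7) + stairs(6) = 21 + 13 = 34
stairs(9) = stairs(8) + stairs(7) = 34 + 21 = 55
stairs(10) = stairs(9) + stairs(8) = 55 + 34 = 89
stairs(11) = stairs(10) + stairs(9) = 89 + 55 = 144
stairs(12) = stairs(11) + stairs(10) = 144 + 89 = 233
stairs(13) = stairs(12) + stairs(11) = 233 + 144 = 377
stairs(14) = stairs(13) + stairs(12) = 377 + 233 = 610
stairs(15) = stairs(14) + stairs(13) = 610 + 377 = 987
stairs(16) = stairs(15) + stairs(14) = 987 + 610 = 1597
stairs(17) = stairs(16) + stairs(15) = 1597 + 987 = 2584
stairs(18) = stairs(17) + stairs(16) = 2584 + 1597 = 4181
stairs(19) = stairs(18) + stairs(17) = 4181 + 2584 = 6765
stairs(20) = stairs(19) + stairs(18) = 6765 + 4181 = 10946
stairs(21) = stairs(20) + stairs(19) = 10946 + 6765 = 17711
stairs(22) = stairs(21) + stairs(20) = 17711 + 10946 = 28657
stairs(23) = stairs(22) + stairs(21) = 28657 + 17711 = 46368

46368
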